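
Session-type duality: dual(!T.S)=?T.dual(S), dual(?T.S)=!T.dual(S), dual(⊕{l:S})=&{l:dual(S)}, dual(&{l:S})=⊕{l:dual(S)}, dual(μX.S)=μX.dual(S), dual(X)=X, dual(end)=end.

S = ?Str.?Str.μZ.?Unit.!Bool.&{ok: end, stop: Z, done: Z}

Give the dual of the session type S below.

?Str = !Str
  ?Str = !Str
    μZ = μZ  (binder kept)
      ?Unit = !Unit
        !Bool = ?Bool
          &{ok,stop,done} = ⊕{ok,stop,done}  (&→⊕)
            • ok:
              end self-dual
            • stop:
              Z self-dual
            • done:
              Z self-dual

!Str.!Str.μZ.!Unit.?Bool.⊕{ok: end, stop: Z, done: Z}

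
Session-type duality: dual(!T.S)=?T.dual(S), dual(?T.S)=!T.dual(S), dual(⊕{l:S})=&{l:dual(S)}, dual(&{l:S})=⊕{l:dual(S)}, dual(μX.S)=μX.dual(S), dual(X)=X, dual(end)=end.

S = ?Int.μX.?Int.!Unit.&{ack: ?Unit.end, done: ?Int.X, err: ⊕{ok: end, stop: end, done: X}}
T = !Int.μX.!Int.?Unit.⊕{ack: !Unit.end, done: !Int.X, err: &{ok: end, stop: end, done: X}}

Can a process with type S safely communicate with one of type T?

YES

?Int ‖ !Int  ✓
  μX ‖ μX  ✓ (binder kept)
    ?Int ‖ !Int  ✓
      !Unit ‖ ?Unit  ✓
        &{ack,done,err} ‖ ⊕{ack,done,err}  ✓ same labels
          case ack:
            ?Unit ‖ !Unit  ✓
              end ‖ end  ✓
          case done:
            ?Int ‖ !Int  ✓
              X ‖ X  ✓
          case err:
            ⊕{ok,stop,done} ‖ &{ok,stop,done}  ✓ same labels
              case ok:
                end ‖ end  ✓
              case stop:
                end ‖ end  ✓
              case done:
                X ‖ X  ✓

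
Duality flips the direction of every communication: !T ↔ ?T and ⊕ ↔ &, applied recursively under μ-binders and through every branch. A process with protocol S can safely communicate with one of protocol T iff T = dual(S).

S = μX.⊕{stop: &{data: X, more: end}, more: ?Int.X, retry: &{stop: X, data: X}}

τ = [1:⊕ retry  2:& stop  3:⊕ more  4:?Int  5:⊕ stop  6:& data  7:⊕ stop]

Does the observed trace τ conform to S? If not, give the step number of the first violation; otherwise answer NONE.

[1] ⊕ retry  ok  state: &{stop: μX.…, data: μX.…}
[2] & stop  ok  state: μX.…
[3] ⊕ more  ok  state: ?Int.μX.…
[4] ?Int  ok  state: μX.…
[5] ⊕ stop  ok  state: &{data: μX.…, more: end}
[6] & data  ok  state: μX.…
[7] ⊕ stop  ok  state: &{data: μX.…, more: end}
τ conforms to S (length 7)

NONE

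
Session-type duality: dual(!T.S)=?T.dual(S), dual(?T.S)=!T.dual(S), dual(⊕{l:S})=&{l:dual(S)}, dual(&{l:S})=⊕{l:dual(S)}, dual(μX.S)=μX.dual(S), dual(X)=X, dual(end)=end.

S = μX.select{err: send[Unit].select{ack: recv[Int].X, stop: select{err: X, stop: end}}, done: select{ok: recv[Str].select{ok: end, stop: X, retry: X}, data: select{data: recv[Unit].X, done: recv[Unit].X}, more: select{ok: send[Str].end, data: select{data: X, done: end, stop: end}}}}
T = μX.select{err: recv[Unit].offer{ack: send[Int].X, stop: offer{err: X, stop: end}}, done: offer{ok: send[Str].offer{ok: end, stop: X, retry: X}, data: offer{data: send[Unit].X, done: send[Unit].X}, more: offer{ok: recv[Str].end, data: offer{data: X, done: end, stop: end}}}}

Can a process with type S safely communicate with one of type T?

NO

μX ‖ μX  match (rec unchanged)
  select{err,done} ‖ select{err,done}  ✗ choice polarity not flipped — not dual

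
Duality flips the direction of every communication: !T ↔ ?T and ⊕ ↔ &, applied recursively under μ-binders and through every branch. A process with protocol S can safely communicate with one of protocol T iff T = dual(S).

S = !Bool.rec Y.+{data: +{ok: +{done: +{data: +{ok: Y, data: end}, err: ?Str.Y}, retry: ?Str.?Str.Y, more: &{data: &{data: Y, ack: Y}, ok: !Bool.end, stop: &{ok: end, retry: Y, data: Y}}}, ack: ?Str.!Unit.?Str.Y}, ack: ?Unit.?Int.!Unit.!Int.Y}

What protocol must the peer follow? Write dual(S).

?Bool.rec Y.&{data: &{ok: &{done: &{data: &{ok: Y, data: end}, err: !Str.Y}, retry: !Str.!Str.Y, more: +{data: +{data: Y, ack: Y}, ok: ?Bool.end, stop: +{ok: end, retry: Y, data: Y}}}, ack: !Str.?Unit.!Str.Y}, ack: !Unit.!Int.?Unit.?Int.Y}

!Bool = ?Bool
  rec Y = rec Y  (rec unchanged)
    +{data,ack} = &{data,ack}  (⊕→&)
      • data:
        +{ok,ack} = &{ok,ack}  (⊕→&)
          • ok:
            +{done,retry,more} = &{done,retry,more}  (⊕→&)
              • done:
                +{data,err} = &{data,err}  (⊕→&)
                  • data:
                    +{ok,data} = &{ok,data}  (⊕→&)
                      • ok:
                        Y ↦ Y
                      • data:
                        end ↦ end
                  • err:
                    ?Str = !Str
                      Y ↦ Y
              • retry:
                ?Str = !Str
                  ?Str = !Str
                    Y ↦ Y
              • more:
                &{data,ok,stop} = +{data,ok,stop}  (&→⊕)
                  • data:
                    &{data,ack} = +{data,ack}  (&→⊕)
                      • data:
                        Y ↦ Y
                      • ack:
                        Y ↦ Y
                  • ok:
                    !Bool = ?Bool
                      end ↦ end
                  • stop:
                    &{ok,retry,data} = +{ok,retry,data}  (&→⊕)
                      • ok:
                        end ↦ end
                      • retry:
                        Y ↦ Y
                      • data:
                        Y ↦ Y
          • ack:
            ?Str = !Str
              !Unit = ?Unit
                ?Str = !Str
                  Y ↦ Y
      • ack:
        ?Unit = !Unit
          ?Int = !Int
            !Unit = ?Unit
              !Int = ?Int
                Y ↦ Y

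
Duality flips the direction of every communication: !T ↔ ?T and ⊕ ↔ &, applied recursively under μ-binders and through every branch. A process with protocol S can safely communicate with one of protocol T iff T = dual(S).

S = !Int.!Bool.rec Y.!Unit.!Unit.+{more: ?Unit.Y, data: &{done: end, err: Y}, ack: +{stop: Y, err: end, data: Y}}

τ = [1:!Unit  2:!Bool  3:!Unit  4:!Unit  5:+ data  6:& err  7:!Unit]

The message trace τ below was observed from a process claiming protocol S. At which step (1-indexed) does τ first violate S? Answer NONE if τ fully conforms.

[1] got !Unit, protocol expects !Int  ✗

1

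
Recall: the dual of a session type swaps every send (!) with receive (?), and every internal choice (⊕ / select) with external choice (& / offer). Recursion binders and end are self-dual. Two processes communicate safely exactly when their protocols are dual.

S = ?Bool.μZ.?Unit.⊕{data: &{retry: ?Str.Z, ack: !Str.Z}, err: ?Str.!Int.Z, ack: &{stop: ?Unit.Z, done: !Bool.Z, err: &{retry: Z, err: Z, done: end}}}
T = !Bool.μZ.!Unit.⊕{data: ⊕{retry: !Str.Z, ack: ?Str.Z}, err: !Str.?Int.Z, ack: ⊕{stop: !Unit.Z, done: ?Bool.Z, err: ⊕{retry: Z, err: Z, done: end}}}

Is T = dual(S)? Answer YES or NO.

?Bool | !Bool  match
  μZ | μZ  match (rec unchanged)
    ?Unit | !Unit  match
      ⊕{data,err,ack} | ⊕{data,err,ack}  ✗ choice polarity not flipped — not dual

NO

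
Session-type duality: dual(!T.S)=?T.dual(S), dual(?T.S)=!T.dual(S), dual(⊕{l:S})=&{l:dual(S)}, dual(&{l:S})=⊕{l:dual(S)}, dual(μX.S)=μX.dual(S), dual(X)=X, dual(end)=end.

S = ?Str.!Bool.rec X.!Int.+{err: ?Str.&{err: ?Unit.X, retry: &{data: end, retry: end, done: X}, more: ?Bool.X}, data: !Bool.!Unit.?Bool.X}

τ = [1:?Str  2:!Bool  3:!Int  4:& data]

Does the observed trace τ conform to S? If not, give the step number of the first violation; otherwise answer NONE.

4

@1 ?Str  match  state: !Bool.rec X.…
@2 !Bool  match  state: rec X.…
@3 !Int  match  state: +{err: ?Str.&{err: ?Unit.rec X.…, retry: &{data: end, retry: end, done: rec X.…}, more: ?Bool.rec X.…}, data: !Bool.!Unit.?Bool.rec X.…}
@4 got & data, protocol expects + err or + data  ✗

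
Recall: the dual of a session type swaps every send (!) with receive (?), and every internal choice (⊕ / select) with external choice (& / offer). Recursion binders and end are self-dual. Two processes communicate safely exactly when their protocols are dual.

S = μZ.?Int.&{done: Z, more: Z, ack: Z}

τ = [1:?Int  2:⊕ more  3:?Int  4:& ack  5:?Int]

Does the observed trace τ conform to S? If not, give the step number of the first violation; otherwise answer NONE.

2

@1 ?Int  ✓  cont: &{done: μZ.…, more: μZ.…, ack: μZ.…}
@2 got ⊕ more, protocol expects & done or & more or & ack  ✗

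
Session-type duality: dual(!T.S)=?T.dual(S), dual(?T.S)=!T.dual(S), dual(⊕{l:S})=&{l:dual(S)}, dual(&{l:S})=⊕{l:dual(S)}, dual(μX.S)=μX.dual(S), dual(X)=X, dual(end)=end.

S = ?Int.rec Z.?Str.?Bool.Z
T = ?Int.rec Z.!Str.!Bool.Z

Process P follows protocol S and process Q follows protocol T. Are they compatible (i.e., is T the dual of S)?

?Int ‖ ?Int  ✗ same direction on both sides — not dual

NO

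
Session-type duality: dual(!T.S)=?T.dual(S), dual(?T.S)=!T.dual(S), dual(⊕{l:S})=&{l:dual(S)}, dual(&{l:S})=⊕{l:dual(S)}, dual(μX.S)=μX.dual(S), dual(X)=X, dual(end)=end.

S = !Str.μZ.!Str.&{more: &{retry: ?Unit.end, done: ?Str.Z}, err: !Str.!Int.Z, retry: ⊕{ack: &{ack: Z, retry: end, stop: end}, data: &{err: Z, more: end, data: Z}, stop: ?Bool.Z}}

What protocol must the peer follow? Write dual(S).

!Str → ?Str
  μZ → μZ  (rec unchanged)
    !Str → ?Str
      &{more,err,retry} → ⊕{more,err,retry}  (offer→select)
        case more:
          &{retry,done} → ⊕{retry,done}  (offer→select)
            case retry:
              ?Unit → !Unit
                dual(end) = end
            case done:
              ?Str → !Str
                dual(Z) = Z
        case err:
          !Str → ?Str
            !Int → ?Int
              dual(Z) = Z
        case retry:
          ⊕{ack,data,stop} → &{ack,data,stop}  (select→offer)
            case ack:
              &{ack,retry,stop} → ⊕{ack,retry,stop}  (offer→select)
                case ack:
                  dual(Z) = Z
                case retry:
                  dual(end) = end
                case stop:
                  dual(end) = end
            case data:
              &{err,more,data} → ⊕{err,more,data}  (offer→select)
                case err:
                  dual(Z) = Z
                case more:
                  dual(end) = end
                case data:
                  dual(Z) = Z
            case stop:
              ?Bool → !Bool
                dual(Z) = Z

?Str.μZ.?Str.⊕{more: ⊕{retry: !Unit.end, done: !Str.Z}, err: ?Str.?Int.Z, retry: &{ack: ⊕{ack: Z, retry: end, stop: end}, data: ⊕{err: Z, more: end, data: Z}, stop: !Bool.Z}}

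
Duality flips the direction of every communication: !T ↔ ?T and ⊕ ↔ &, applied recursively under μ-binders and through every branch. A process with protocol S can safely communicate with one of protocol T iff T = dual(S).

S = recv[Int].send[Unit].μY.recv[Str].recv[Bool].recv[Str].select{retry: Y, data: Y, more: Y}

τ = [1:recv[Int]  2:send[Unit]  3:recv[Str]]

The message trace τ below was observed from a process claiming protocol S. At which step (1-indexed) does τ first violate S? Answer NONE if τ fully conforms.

NONE

@1 recv[Int]  ok  now at send[Unit].μY.…
@2 send[Unit]  ok  now at μY.…
@3 recv[Str]  ok  now at recv[Bool].recv[Str].select{retry: μY.…, data: μY.…, more: μY.…}
trace exhausted — no violation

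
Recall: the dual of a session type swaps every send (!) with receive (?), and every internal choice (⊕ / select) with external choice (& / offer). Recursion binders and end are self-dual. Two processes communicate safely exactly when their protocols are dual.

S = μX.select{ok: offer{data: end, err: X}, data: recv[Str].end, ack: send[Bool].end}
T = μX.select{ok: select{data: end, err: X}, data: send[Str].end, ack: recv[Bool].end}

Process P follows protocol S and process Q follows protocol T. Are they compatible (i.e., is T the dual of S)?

NO

μX ‖ μX  match (binder kept)
  select{ok,data,ack} ‖ select{ok,data,ack}  ✗ choice polarity not flipped — not dual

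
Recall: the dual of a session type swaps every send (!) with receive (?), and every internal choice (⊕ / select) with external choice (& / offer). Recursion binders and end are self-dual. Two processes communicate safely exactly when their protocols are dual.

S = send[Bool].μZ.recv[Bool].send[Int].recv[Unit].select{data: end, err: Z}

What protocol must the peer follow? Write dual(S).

recv[Bool].μZ.send[Bool].recv[Int].send[Unit].offer{data: end, err: Z}

send[Bool] → recv[Bool]
  μZ → μZ  (binder kept)
    recv[Bool] → send[Bool]
      send[Int] → recv[Int]
        recv[Unit] → send[Unit]
          select{data,err} → offer{data,err}  (⊕→&)
            case data:
              dual(end) = end
            case err:
              dual(Z) = Z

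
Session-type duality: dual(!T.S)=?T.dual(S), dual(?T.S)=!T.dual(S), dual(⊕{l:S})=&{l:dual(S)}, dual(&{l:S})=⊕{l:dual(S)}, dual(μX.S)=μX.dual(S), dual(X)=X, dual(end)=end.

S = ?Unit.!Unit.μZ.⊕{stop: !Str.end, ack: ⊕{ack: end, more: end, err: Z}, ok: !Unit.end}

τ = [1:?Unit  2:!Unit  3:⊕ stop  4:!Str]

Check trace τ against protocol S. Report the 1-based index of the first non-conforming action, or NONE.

step 1: ?Unit  ✓  now at !Unit.μZ.…
step 2: !Unit  ✓  now at μZ.…
step 3: ⊕ stop  ✓  now at !Str.end
step 4: !Str  ✓  now at end
all 4 steps conform

NONE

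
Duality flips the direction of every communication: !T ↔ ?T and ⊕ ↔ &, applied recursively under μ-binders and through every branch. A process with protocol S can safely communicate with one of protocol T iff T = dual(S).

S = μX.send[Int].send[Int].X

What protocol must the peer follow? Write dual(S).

μX ↦ μX  (rec unchanged)
  send[Int] ↦ recv[Int]
    send[Int] ↦ recv[Int]
      dual(X) = X

μX.recv[Int].recv[Int].X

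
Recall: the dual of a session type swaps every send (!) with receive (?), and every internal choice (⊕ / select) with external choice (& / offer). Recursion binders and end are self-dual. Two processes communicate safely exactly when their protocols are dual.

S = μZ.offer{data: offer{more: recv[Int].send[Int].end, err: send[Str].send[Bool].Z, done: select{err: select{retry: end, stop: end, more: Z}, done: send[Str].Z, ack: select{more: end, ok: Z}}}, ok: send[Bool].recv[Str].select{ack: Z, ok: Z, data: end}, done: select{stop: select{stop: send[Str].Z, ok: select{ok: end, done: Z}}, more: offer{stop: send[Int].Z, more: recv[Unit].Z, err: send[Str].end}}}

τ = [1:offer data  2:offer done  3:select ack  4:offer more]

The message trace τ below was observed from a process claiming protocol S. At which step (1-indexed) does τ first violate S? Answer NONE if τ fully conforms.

4

step 1: offer data  ✓  state: offer{more: recv[Int].send[Int].end, err: send[Str].send[Bool].μZ.…, done: select{err: select{retry: end, stop: end, more: μZ.…}, done: send[Str].μZ.…, ack: select{more: end, ok: μZ.…}}}
step 2: offer done  ✓  state: select{err: select{retry: end, stop: end, more: μZ.…}, done: send[Str].μZ.…, ack: select{more: end, ok: μZ.…}}
step 3: select ack  ✓  state: select{more: end, ok: μZ.…}
step 4: got offer more, protocol expects select more or select ok  ✗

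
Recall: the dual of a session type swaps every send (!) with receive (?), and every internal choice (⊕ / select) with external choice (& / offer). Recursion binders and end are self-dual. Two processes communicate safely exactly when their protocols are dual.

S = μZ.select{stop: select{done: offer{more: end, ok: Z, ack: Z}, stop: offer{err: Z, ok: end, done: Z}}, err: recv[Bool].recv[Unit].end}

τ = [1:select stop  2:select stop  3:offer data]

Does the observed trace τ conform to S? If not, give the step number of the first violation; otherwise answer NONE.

step 1: select stop  match  now at select{done: offer{more: end, ok: μZ.…, ack: μZ.…}, stop: offer{err: μZ.…, ok: end, done: μZ.…}}
step 2: select stop  match  now at offer{err: μZ.…, ok: end, done: μZ.…}
step 3: got offer data, protocol expects offer err or offer ok or offer done  ✗

3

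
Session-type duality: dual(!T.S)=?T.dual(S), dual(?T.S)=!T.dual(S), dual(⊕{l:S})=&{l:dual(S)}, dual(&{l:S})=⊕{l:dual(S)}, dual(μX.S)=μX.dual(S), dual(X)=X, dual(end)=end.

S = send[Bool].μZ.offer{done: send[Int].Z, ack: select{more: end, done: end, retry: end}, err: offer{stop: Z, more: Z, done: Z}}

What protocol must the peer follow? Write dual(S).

send[Bool] → recv[Bool]
  μZ → μZ  (μ self-dual)
    offer{done,ack,err} → select{done,ack,err}  (offer→select)
      [done]
        send[Int] → recv[Int]
          dual(Z) = Z
      [ack]
        select{more,done,retry} → offer{more,done,retry}  (select→offer)
          [more]
            dual(end) = end
          [done]
            dual(end) = end
          [retry]
            dual(end) = end
      [err]
        offer{stop,more,done} → select{stop,more,done}  (offer→select)
          [stop]
            dual(Z) = Z
          [more]
            dual(Z) = Z
          [done]
            dual(Z) = Z

recv[Bool].μZ.select{done: recv[Int].Z, ack: offer{more: end, done: end, retry: end}, err: select{stop: Z, more: Z, done: Z}}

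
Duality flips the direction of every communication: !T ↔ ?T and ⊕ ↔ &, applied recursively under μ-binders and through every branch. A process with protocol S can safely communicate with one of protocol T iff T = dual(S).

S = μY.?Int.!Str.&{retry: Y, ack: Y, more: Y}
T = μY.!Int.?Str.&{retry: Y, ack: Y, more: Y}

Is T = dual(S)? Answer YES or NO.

μY ‖ μY  ok (μ self-dual)
  ?Int ‖ !Int  ok
    !Str ‖ ?Str  ok
      &{retry,ack,more} ‖ &{retry,ack,more}  ✗ choice polarity not flipped — not dual

NO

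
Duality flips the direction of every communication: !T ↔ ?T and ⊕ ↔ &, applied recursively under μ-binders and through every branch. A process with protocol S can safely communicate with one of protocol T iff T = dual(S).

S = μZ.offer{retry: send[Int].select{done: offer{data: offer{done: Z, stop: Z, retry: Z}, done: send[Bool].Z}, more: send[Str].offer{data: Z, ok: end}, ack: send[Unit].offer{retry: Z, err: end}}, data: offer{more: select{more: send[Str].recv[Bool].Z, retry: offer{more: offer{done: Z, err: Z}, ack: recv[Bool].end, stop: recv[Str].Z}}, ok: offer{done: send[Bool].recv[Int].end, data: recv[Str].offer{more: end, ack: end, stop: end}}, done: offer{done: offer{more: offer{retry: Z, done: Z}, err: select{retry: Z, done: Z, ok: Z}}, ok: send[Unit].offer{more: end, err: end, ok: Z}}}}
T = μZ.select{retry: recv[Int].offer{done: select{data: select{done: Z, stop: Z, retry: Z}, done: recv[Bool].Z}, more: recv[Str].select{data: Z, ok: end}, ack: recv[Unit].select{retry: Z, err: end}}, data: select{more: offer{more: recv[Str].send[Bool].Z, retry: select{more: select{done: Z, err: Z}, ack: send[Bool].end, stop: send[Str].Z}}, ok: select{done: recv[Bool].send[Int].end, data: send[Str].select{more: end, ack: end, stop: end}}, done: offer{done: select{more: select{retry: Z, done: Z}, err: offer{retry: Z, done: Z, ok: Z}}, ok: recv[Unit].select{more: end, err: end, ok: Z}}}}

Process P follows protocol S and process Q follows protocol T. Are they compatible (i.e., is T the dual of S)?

μZ ‖ μZ  ok (μ self-dual)
  offer{retry,data} ‖ select{retry,data}  ok labels match
    case retry:
      send[Int] ‖ recv[Int]  ok
        select{done,more,ack} ‖ offer{done,more,ack}  ok labels match
          case done:
            offer{data,done} ‖ select{data,done}  ok labels match
              case data:
                offer{done,stop,retry} ‖ select{done,stop,retry}  ok labels match
                  case done:
                    Z ‖ Z  ok
                  case stop:
                    Z ‖ Z  ok
                  case retry:
                    Z ‖ Z  ok
              case done:
                send[Bool] ‖ recv[Bool]  ok
                  Z ‖ Z  ok
          case more:
            send[Str] ‖ recv[Str]  ok
              offer{data,ok} ‖ select{data,ok}  ok labels match
                case data:
                  Z ‖ Z  ok
                case ok:
                  end ‖ end  ok
          case ack:
            send[Unit] ‖ recv[Unit]  ok
              offer{retry,err} ‖ select{retry,err}  ok labels match
                case retry:
                  Z ‖ Z  ok
                case err:
                  end ‖ end  ok
    case data:
      offer{more,ok,done} ‖ select{more,ok,done}  ok labels match
        case more:
          select{more,retry} ‖ offer{more,retry}  ok labels match
            case more:
              send[Str] ‖ recv[Str]  ok
                recv[Bool] ‖ send[Bool]  ok
                  Z ‖ Z  ok
            case retry:
              offer{more,ack,stop} ‖ select{more,ack,stop}  ok labels match
                case more:
                  offer{done,err} ‖ select{done,err}  ok labels match
                    case done:
                      Z ‖ Z  ok
                    case err:
                      Z ‖ Z  ok
                case ack:
                  recv[Bool] ‖ send[Bool]  ok
                    end ‖ end  ok
                case stop:
                  recv[Str] ‖ send[Str]  ok
                    Z ‖ Z  ok
        case ok:
          offer{done,data} ‖ select{done,data}  ok labels match
            case done:
              send[Bool] ‖ recv[Bool]  ok
                recv[Int] ‖ send[Int]  ok
                  end ‖ end  ok
            case data:
              recv[Str] ‖ send[Str]  ok
                offer{more,ack,stop} ‖ select{more,ack,stop}  ok labels match
                  case more:
                    end ‖ end  ok
                  case ack:
                    end ‖ end  ok
                  case stop:
                    end ‖ end  ok
        case done:
          offer{done,ok} ‖ offer{done,ok}  ✗ choice polarity not flipped — not dual

NO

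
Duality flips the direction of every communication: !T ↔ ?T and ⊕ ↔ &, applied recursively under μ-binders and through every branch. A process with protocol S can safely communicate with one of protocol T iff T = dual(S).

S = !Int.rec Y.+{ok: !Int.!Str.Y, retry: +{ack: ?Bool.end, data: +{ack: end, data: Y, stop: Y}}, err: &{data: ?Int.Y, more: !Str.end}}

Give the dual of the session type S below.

!Int ↦ ?Int
  rec Y ↦ rec Y  (μ self-dual)
    +{ok,retry,err} ↦ &{ok,retry,err}  (⊕→&)
      case ok:
        !Int ↦ ?Int
          !Str ↦ ?Str
            Y self-dual
      case retry:
        +{ack,data} ↦ &{ack,data}  (⊕→&)
          case ack:
            ?Bool ↦ !Bool
              end self-dual
          case data:
            +{ack,data,stop} ↦ &{ack,data,stop}  (⊕→&)
              case ack:
                end self-dual
              case data:
                Y self-dual
              case stop:
                Y self-dual
      case err:
        &{data,more} ↦ +{data,more}  (external→internal)
          case data:
            ?Int ↦ !Int
              Y self-dual
          case more:
            !Str ↦ ?Str
              end self-dual

?Int.rec Y.&{ok: ?Int.?Str.Y, retry: &{ack: !Bool.end, data: &{ack: end, data: Y, stop: Y}}, err: +{data: !Int.Y, more: ?Str.end}}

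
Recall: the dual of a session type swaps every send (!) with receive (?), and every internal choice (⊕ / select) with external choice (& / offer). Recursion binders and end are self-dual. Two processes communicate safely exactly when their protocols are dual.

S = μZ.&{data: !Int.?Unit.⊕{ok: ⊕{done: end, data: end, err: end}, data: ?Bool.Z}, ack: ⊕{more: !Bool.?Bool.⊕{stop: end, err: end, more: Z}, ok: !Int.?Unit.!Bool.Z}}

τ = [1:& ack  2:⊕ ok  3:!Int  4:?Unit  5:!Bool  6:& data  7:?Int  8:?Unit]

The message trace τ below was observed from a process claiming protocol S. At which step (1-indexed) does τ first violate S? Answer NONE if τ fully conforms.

@1 & ack  ok  residual = ⊕{more: !Bool.?Bool.⊕{stop: end, err: end, more: μZ.…}, ok: !Int.?Unit.!Bool.μZ.…}
@2 ⊕ ok  ok  residual = !Int.?Unit.!Bool.μZ.…
@3 !Int  ok  residual = ?Unit.!Bool.μZ.…
@4 ?Unit  ok  residual = !Bool.μZ.…
@5 !Bool  ok  residual = μZ.…
@6 & data  ok  residual = !Int.?Unit.⊕{ok: ⊕{done: end, data: end, err: end}, data: ?Bool.μZ.…}
@7 got ?Int, protocol expects !Int  ✗

7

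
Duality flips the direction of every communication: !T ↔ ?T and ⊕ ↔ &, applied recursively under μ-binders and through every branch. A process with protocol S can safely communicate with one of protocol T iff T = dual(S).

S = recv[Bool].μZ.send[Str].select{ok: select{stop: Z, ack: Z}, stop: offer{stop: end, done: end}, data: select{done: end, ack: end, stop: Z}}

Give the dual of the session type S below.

recv[Bool] = send[Bool]
  μZ = μZ  (rec unchanged)
    send[Str] = recv[Str]
      select{ok,stop,data} = offer{ok,stop,data}  (internal→external)
        case ok:
          select{stop,ack} = offer{stop,ack}  (internal→external)
            case stop:
              dual(Z) = Z
            case ack:
              dual(Z) = Z
        case stop:
          offer{stop,done} = select{stop,done}  (offer→select)
            case stop:
              dual(end) = end
            case done:
              dual(end) = end
        case data:
          select{done,ack,stop} = offer{done,ack,stop}  (internal→external)
            case done:
              dual(end) = end
            case ack:
              dual(end) = end
            case stop:
              dual(Z) = Z

send[Bool].μZ.recv[Str].offer{ok: offer{stop: Z, ack: Z}, stop: select{stop: end, done: end}, data: offer{done: end, ack: end, stop: Z}}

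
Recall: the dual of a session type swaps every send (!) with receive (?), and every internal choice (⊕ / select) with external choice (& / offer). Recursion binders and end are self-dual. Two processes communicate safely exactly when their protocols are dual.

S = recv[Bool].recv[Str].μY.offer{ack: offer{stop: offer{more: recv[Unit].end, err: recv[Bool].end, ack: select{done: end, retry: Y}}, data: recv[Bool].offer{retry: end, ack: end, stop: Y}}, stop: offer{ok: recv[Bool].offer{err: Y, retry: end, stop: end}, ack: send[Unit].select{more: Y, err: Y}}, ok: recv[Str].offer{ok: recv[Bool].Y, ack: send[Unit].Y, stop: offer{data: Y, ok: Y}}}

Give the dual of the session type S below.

recv[Bool] = send[Bool]
  recv[Str] = send[Str]
    μY = μY  (rec unchanged)
      offer{ack,stop,ok} = select{ack,stop,ok}  (&→⊕)
        case ack:
          offer{stop,data} = select{stop,data}  (&→⊕)
            case stop:
              offer{more,err,ack} = select{more,err,ack}  (&→⊕)
                case more:
                  recv[Unit] = send[Unit]
                    end self-dual
                case err:
                  recv[Bool] = send[Bool]
                    end self-dual
                case ack:
                  select{done,retry} = offer{done,retry}  (⊕→&)
                    case done:
                      end self-dual
                    case retry:
                      Y self-dual
            case data:
              recv[Bool] = send[Bool]
                offer{retry,ack,stop} = select{retry,ack,stop}  (&→⊕)
                  case retry:
                    end self-dual
                  case ack:
                    end self-dual
                  case stop:
                    Y self-dual
        case stop:
          offer{ok,ack} = select{ok,ack}  (&→⊕)
            case ok:
              recv[Bool] = send[Bool]
                offer{err,retry,stop} = select{err,retry,stop}  (&→⊕)
                  case err:
                    Y self-dual
                  case retry:
                    end self-dual
                  case stop:
                    end self-dual
            case ack:
              send[Unit] = recv[Unit]
                select{more,err} = offer{more,err}  (⊕→&)
                  case more:
                    Y self-dual
                  case err:
                    Y self-dual
        case ok:
          recv[Str] = send[Str]
            offer{ok,ack,stop} = select{ok,ack,stop}  (&→⊕)
              case ok:
                recv[Bool] = send[Bool]
                  Y self-dual
              case ack:
                send[Unit] = recv[Unit]
                  Y self-dual
              case stop:
                offer{data,ok} = select{data,ok}  (&→⊕)
                  case data:
                    Y self-dual
                  case ok:
                    Y self-dual

send[Bool].send[Str].μY.select{ack: select{stop: select{more: send[Unit].end, err: send[Bool].end, ack: offer{done: end, retry: Y}}, data: send[Bool].select{retry: end, ack: end, stop: Y}}, stop: select{ok: send[Bool].select{err: Y, retry: end, stop: end}, ack: recv[Unit].offer{more: Y, err: Y}}, ok: send[Str].select{ok: send[Bool].Y, ack: recv[Unit].Y, stop: select{data: Y, ok: Y}}}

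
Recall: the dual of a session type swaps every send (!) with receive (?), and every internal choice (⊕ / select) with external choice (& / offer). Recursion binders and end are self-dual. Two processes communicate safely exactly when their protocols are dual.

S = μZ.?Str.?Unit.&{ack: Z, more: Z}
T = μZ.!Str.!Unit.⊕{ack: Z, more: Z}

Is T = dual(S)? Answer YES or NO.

YES

μZ | μZ  match (rec unchanged)
  ?Str | !Str  match
    ?Unit | !Unit  match
      &{ack,more} | ⊕{ack,more}  match same labels
        • ack:
          Z | Z  match
        • more:
          Z | Z  match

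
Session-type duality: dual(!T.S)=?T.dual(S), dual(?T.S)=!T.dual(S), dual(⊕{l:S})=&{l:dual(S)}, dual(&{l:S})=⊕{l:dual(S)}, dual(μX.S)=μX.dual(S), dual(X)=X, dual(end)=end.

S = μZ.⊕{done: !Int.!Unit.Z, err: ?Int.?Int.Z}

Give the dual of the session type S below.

μZ ↦ μZ  (rec unchanged)
  ⊕{done,err} ↦ &{done,err}  (internal→external)
    • done:
      !Int ↦ ?Int
        !Unit ↦ ?Unit
          Z ↦ Z
    • err:
      ?Int ↦ !Int
        ?Int ↦ !Int
          Z ↦ Z

μZ.&{done: ?Int.?Unit.Z, err: !Int.!Int.Z}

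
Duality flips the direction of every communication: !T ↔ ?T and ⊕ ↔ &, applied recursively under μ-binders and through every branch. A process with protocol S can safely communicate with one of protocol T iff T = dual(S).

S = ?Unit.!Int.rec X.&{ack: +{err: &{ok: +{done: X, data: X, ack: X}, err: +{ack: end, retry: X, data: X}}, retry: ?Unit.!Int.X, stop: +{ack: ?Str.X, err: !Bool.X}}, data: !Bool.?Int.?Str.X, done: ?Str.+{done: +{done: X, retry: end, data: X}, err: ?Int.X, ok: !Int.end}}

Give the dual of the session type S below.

!Unit.?Int.rec X.+{ack: &{err: +{ok: &{done: X, data: X, ack: X}, err: &{ack: end, retry: X, data: X}}, retry: !Unit.?Int.X, stop: &{ack: !Str.X, err: ?Bool.X}}, data: ?Bool.!Int.!Str.X, done: !Str.&{done: &{done: X, retry: end, data: X}, err: !Int.X, ok: ?Int.end}}

?Unit = !Unit
  !Int = ?Int
    rec X = rec X  (binder kept)
      &{ack,data,done} = +{ack,data,done}  (offer→select)
        case ack:
          +{err,retry,stop} = &{err,retry,stop}  (internal→external)
            case err:
              &{ok,err} = +{ok,err}  (offer→select)
                case ok:
                  +{done,data,ack} = &{done,data,ack}  (internal→external)
                    case done:
                      X self-dual
                    case data:
                      X self-dual
                    case ack:
                      X self-dual
                case err:
                  +{ack,retry,data} = &{ack,retry,data}  (internal→external)
                    case ack:
                      end self-dual
                    case retry:
                      X self-dual
                    case data:
                      X self-dual
            case retry:
              ?Unit = !Unit
                !Int = ?Int
                  X self-dual
            case stop:
              +{ack,err} = &{ack,err}  (internal→external)
                case ack:
                  ?Str = !Str
                    X self-dual
                case err:
                  !Bool = ?Bool
                    X self-dual
        case data:
          !Bool = ?Bool
            ?Int = !Int
              ?Str = !Str
                X self-dual
        case done:
          ?Str = !Str
            +{done,err,ok} = &{done,err,ok}  (internal→external)
              case done:
                +{done,retry,data} = &{done,retry,data}  (internal→external)
                  case done:
                    X self-dual
                  case retry:
                    end self-dual
                  case data:
                    X self-dual
              case err:
                ?Int = !Int
                  X self-dual
              case ok:
                !Int = ?Int
                  end self-dual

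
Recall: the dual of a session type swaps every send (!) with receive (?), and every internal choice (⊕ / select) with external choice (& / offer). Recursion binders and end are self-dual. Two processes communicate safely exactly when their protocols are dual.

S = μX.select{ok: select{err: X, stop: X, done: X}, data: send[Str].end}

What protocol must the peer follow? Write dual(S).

μX ↦ μX  (binder kept)
  select{ok,data} ↦ offer{ok,data}  (select→offer)
    [ok]
      select{err,stop,done} ↦ offer{err,stop,done}  (select→offer)
        [err]
          dual(X) = X
        [stop]
          dual(X) = X
        [done]
          dual(X) = X
    [data]
      send[Str] ↦ recv[Str]
        dual(end) = end

μX.offer{ok: offer{err: X, stop: X, done: X}, data: recv[Str].end}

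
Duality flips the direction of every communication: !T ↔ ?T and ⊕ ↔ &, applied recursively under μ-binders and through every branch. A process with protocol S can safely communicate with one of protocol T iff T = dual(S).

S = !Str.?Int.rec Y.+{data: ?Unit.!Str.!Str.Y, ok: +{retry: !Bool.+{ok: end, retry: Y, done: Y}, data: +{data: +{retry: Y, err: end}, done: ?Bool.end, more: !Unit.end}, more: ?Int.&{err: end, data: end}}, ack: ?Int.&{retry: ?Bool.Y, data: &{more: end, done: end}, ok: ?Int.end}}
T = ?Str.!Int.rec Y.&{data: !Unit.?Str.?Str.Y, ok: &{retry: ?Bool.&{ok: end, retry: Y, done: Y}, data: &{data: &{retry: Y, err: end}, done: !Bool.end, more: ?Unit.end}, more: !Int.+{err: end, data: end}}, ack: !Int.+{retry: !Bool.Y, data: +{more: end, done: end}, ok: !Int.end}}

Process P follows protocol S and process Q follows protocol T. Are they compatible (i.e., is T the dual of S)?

YES

!Str vs ?Str  match
  ?Int vs !Int  match
    rec Y vs rec Y  match (binder kept)
      +{data,ok,ack} vs &{data,ok,ack}  match labels match
        case data:
          ?Unit vs !Unit  match
            !Str vs ?Str  match
              !Str vs ?Str  match
                Y vs Y  match
        case ok:
          +{retry,data,more} vs &{retry,data,more}  match labels match
            case retry:
              !Bool vs ?Bool  match
                +{ok,retry,done} vs &{ok,retry,done}  match labels match
                  case ok:
                    end vs end  match
                  case retry:
                    Y vs Y  match
                  case done:
                    Y vs Y  match
            case data:
              +{data,done,more} vs &{data,done,more}  match labels match
                case data:
                  +{retry,err} vs &{retry,err}  match labels match
                    case retry:
                      Y vs Y  match
                    case err:
                      end vs end  match
                case done:
                  ?Bool vs !Bool  match
                    end vs end  match
                case more:
                  !Unit vs ?Unit  match
                    end vs end  match
            case more:
              ?Int vs !Int  match
                &{err,data} vs +{err,data}  match labels match
                  case err:
                    end vs end  match
                  case data:
                    end vs end  match
        case ack:
          ?Int vs !Int  match
            &{retry,data,ok} vs +{retry,data,ok}  match labels match
              case retry:
                ?Bool vs !Bool  match
                  Y vs Y  match
              case data:
                &{more,done} vs +{more,done}  match labels match
                  case more:
                    end vs end  match
                  case done:
                    end vs end  match
              case ok:
                ?Int vs !Int  match
                  end vs end  match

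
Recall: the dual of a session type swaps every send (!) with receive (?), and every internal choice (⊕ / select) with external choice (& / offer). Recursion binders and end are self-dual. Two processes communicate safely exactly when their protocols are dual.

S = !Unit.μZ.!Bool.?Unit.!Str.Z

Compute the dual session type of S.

!Unit = ?Unit
  μZ = μZ  (binder kept)
    !Bool = ?Bool
      ?Unit = !Unit
        !Str = ?Str
          Z ↦ Z

?Unit.μZ.?Bool.!Unit.?Str.Z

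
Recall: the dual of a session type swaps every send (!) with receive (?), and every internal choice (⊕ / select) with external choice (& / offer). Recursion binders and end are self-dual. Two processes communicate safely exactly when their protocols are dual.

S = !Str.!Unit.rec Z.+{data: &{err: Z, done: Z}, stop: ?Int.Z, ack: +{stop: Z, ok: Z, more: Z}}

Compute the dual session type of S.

?Str.?Unit.rec Z.&{data: +{err: Z, done: Z}, stop: !Int.Z, ack: &{stop: Z, ok: Z, more: Z}}

!Str → ?Str
  !Unit → ?Unit
    rec Z → rec Z  (rec unchanged)
      +{data,stop,ack} → &{data,stop,ack}  (select→offer)
        • data:
          &{err,done} → +{err,done}  (offer→select)
            • err:
              Z self-dual
            • done:
              Z self-dual
        • stop:
          ?Int → !Int
            Z self-dual
        • ack:
          +{stop,ok,more} → &{stop,ok,more}  (select→offer)
            • stop:
              Z self-dual
            • ok:
              Z self-dual
            • more:
              Z self-dual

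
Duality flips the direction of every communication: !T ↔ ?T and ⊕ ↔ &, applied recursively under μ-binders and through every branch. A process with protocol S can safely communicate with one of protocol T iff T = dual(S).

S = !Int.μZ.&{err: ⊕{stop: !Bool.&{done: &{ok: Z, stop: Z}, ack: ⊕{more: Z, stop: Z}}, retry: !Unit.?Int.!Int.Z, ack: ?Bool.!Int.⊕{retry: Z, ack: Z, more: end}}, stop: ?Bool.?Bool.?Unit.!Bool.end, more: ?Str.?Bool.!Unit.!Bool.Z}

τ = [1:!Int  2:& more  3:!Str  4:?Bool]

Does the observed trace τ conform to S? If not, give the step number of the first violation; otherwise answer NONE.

3

@1 !Int  ok  state: μZ.…
@2 & more  ok  state: ?Str.?Bool.!Unit.!Bool.μZ.…
@3 got !Str, protocol expects ?Str  ✗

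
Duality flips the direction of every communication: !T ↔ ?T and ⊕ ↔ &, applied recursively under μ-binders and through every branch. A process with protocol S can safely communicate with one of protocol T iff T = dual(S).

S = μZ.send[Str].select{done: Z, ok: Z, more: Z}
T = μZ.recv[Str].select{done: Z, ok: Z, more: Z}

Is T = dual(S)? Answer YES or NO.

μZ ‖ μZ  ok (μ self-dual)
  send[Str] ‖ recv[Str]  ok
    select{done,ok,more} ‖ select{done,ok,more}  ✗ choice polarity not flipped — not dual

NO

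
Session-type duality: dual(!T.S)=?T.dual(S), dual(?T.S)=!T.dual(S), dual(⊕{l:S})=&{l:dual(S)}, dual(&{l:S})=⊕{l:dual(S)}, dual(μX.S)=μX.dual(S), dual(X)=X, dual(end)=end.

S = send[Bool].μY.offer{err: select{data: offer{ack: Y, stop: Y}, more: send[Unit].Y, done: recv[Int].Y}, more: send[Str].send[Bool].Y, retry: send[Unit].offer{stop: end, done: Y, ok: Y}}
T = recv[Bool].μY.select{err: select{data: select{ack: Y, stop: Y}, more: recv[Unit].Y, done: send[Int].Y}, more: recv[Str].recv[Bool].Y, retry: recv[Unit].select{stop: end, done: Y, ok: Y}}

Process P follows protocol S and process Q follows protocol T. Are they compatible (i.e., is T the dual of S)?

NO

send[Bool] vs recv[Bool]  ✓
  μY vs μY  ✓ (binder kept)
    offer{err,more,retry} vs select{err,more,retry}  ✓ label sets agree
      • err:
        select{data,more,done} vs select{data,more,done}  ✗ choice polarity not flipped — not dual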